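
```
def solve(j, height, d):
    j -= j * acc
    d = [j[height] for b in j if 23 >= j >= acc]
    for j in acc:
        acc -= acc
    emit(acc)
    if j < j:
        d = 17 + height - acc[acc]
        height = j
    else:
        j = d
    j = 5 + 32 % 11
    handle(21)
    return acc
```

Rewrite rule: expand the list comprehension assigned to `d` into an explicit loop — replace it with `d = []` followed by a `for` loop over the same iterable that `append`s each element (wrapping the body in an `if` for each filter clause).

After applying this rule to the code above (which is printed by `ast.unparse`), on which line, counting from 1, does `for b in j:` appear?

Transformed code:
def solve(j, height, d):
    j -= j * acc
    d = []
    for b in j:
        if 23 >= j >= acc:
            d.append(j[height])
    for j in acc:
        acc -= acc
    emit(acc)
    if j < j:
        d = 17 + height - acc[acc]
        height = j
    else:
        j = d
    j = 5 + 32 % 11
    handle(21)
    return acc

4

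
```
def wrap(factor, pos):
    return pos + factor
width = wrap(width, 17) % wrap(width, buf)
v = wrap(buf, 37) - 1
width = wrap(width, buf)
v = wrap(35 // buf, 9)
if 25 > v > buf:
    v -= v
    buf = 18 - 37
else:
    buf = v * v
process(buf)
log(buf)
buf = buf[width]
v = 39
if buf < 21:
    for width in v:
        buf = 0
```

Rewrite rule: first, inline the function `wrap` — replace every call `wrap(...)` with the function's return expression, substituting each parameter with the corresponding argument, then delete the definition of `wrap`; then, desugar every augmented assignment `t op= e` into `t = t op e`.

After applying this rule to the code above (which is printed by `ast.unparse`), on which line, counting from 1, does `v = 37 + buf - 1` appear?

2

Transformed code:
width = (17 + width) % (buf + width)
v = 37 + buf - 1
width = buf + width
v = 9 + 35 // buf
if 25 > v > buf:
    v = v - v
    buf = 18 - 37
else:
    buf = v * v
process(buf)
log(buf)
buf = buf[width]
v = 39
if buf < 21:
    for width in v:
        buf = 0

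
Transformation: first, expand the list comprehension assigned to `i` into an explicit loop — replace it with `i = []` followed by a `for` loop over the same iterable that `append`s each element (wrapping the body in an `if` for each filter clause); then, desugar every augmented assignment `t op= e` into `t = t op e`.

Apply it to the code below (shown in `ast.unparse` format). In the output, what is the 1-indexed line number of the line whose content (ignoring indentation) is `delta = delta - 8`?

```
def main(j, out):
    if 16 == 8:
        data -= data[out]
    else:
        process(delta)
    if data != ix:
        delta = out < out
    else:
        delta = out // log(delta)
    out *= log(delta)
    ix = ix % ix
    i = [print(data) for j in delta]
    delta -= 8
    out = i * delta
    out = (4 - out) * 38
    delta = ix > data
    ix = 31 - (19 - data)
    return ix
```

15

Transformed code:
def main(j, out):
    if 16 == 8:
        data = data - data[out]
    else:
        process(delta)
    if data != ix:
        delta = out < out
    else:
        delta = out // log(delta)
    out = out * log(delta)
    ix = ix % ix
    i = []
    for j in delta:
        i.append(print(data))
    delta = delta - 8
    out = i * delta
    out = (4 - out) * 38
    delta = ix > data
    ix = 31 - (19 - data)
    return ix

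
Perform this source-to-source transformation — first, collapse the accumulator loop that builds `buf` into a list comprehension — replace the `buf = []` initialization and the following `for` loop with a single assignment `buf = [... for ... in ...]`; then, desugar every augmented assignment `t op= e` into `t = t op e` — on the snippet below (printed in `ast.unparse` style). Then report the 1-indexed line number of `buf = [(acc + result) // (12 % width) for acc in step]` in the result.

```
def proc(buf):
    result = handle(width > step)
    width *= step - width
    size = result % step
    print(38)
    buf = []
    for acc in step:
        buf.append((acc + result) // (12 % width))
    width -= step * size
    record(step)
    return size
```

6

Transformed code:
def proc(buf):
    result = handle(width > step)
    width = width * (step - width)
    size = result % step
    print(38)
    buf = [(acc + result) // (12 % width) for acc in step]
    width = width - step * size
    record(step)
    return size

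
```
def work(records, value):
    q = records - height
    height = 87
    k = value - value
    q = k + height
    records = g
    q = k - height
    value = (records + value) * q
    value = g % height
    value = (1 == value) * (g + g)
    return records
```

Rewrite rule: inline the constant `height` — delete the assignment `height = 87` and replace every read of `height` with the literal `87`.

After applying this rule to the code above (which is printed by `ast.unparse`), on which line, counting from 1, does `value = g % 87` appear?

Transformed code:
def work(records, value):
    q = records - 87
    k = value - value
    q = k + 87
    records = g
    q = k - 87
    value = (records + value) * q
    value = g % 87
    value = (1 == value) * (g + g)
    return records

8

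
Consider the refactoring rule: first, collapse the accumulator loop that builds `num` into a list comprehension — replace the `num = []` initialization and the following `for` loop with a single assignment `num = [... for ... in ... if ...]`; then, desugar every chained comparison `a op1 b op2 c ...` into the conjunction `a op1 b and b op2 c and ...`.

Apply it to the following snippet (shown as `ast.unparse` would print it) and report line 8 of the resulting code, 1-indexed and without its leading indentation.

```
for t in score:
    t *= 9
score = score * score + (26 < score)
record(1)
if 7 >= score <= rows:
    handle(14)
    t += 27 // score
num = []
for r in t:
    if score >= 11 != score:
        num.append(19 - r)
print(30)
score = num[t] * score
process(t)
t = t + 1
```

Transformed code:
for t in score:
    t *= 9
score = score * score + (26 < score)
record(1)
if 7 >= score and score <= rows:
    handle(14)
    t += 27 // score
num = [19 - r for r in t if score >= 11 and 11 != score]
print(30)
score = num[t] * score
process(t)
t = t + 1

num = [19 - r for r in t if score >= 11 and 11 != score]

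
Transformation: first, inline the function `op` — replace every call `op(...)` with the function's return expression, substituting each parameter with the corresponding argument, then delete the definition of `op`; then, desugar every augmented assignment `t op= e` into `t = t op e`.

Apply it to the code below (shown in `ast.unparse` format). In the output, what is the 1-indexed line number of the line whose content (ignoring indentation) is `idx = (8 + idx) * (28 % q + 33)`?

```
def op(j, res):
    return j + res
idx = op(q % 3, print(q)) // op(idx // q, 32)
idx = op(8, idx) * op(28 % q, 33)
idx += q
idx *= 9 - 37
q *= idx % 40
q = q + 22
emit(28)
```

Transformed code:
idx = (q % 3 + print(q)) // (idx // q + 32)
idx = (8 + idx) * (28 % q + 33)
idx = idx + q
idx = idx * (9 - 37)
q = q * (idx % 40)
q = q + 22
emit(28)

2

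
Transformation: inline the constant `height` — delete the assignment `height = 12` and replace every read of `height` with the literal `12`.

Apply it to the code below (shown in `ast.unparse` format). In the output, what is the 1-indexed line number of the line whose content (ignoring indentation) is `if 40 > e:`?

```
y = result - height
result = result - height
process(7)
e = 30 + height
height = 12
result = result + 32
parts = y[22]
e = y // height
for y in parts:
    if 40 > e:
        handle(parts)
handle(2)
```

Transformed code:
y = result - 12
result = result - 12
process(7)
e = 30 + 12
result = result + 32
parts = y[22]
e = y // 12
for y in parts:
    if 40 > e:
        handle(parts)
handle(2)

9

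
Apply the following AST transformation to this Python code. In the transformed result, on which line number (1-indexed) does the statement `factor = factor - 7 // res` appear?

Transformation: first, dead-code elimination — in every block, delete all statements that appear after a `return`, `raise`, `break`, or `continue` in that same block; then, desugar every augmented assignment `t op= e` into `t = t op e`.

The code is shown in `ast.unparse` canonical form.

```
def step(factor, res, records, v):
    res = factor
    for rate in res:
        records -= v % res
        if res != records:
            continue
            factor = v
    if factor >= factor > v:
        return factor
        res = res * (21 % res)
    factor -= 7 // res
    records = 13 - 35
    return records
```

9

Transformed code:
def step(factor, res, records, v):
    res = factor
    for rate in res:
        records = records - v % res
        if res != records:
            continue
    if factor >= factor > v:
        return factor
    factor = factor - 7 // res
    records = 13 - 35
    return records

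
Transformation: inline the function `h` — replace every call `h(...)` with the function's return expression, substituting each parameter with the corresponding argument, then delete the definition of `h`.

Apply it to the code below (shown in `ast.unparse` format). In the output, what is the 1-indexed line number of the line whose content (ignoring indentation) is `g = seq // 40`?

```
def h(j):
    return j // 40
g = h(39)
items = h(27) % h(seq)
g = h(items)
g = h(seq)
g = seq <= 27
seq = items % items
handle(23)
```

Transformed code:
g = 39 // 40
items = 27 // 40 % (seq // 40)
g = items // 40
g = seq // 40
g = seq <= 27
seq = items % items
handle(23)

4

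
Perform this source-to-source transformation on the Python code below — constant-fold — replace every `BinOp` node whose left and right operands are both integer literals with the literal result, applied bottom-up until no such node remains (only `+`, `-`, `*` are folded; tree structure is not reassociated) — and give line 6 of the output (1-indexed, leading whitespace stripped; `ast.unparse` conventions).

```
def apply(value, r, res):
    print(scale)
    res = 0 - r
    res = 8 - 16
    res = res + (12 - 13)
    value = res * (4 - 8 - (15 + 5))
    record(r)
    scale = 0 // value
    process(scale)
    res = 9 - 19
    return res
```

value = res * -24

Transformed code:
def apply(value, r, res):
    print(scale)
    res = 0 - r
    res = -8
    res = res + -1
    value = res * -24
    record(r)
    scale = 0 // value
    process(scale)
    res = -10
    return res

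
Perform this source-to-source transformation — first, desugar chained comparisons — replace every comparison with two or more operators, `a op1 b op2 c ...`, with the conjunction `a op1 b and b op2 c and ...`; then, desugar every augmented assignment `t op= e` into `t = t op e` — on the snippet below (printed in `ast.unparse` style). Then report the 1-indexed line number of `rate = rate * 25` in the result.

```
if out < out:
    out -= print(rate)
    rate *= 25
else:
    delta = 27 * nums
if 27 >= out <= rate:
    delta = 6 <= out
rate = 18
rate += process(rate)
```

3

Transformed code:
if out < out:
    out = out - print(rate)
    rate = rate * 25
else:
    delta = 27 * nums
if 27 >= out and out <= rate:
    delta = 6 <= out
rate = 18
rate = rate + process(rate)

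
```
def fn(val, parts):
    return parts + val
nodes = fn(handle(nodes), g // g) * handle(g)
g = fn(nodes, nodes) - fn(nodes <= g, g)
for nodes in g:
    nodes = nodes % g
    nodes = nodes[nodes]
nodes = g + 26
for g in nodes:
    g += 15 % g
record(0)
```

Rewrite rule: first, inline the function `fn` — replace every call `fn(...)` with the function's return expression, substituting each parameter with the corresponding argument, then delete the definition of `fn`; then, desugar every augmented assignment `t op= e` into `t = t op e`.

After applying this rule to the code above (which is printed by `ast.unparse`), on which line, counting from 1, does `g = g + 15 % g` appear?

8

Transformed code:
nodes = (g // g + handle(nodes)) * handle(g)
g = nodes + nodes - (g + (nodes <= g))
for nodes in g:
    nodes = nodes % g
    nodes = nodes[nodes]
nodes = g + 26
for g in nodes:
    g = g + 15 % g
record(0)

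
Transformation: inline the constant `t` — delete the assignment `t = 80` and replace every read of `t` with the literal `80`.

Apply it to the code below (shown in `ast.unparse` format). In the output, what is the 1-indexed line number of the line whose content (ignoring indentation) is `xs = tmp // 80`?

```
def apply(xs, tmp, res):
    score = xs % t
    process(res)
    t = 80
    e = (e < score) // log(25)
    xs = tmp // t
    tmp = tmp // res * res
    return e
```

5

Transformed code:
def apply(xs, tmp, res):
    score = xs % 80
    process(res)
    e = (e < score) // log(25)
    xs = tmp // 80
    tmp = tmp // res * res
    return e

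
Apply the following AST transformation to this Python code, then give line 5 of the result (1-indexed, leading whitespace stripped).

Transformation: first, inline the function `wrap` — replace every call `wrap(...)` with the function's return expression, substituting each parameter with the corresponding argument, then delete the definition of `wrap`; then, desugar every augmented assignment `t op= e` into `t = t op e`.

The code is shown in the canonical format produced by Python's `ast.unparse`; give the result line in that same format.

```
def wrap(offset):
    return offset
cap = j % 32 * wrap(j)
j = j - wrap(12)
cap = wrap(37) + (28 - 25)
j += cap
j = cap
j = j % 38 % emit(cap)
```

Transformed code:
cap = j % 32 * j
j = j - 12
cap = 37 + (28 - 25)
j = j + cap
j = cap
j = j % 38 % emit(cap)

j = cap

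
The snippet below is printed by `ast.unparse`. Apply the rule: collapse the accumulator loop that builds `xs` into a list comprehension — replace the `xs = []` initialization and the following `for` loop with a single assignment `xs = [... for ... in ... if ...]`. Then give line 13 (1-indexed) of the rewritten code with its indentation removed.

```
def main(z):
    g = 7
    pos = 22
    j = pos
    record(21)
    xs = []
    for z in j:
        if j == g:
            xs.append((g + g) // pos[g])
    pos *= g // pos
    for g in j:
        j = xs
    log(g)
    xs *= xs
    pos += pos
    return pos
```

Transformed code:
def main(z):
    g = 7
    pos = 22
    j = pos
    record(21)
    xs = [(g + g) // pos[g] for z in j if j == g]
    pos *= g // pos
    for g in j:
        j = xs
    log(g)
    xs *= xs
    pos += pos
    return pos

return pos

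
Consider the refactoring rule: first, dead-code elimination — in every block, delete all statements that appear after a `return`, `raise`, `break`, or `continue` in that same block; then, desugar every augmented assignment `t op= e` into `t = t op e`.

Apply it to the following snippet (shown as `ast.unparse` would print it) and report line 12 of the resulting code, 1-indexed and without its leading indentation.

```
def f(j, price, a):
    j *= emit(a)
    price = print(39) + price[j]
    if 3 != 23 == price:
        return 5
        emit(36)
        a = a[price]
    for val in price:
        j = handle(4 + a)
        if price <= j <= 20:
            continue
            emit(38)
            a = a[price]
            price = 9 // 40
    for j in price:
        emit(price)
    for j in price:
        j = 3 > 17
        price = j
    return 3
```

for j in price:

Transformed code:
def f(j, price, a):
    j = j * emit(a)
    price = print(39) + price[j]
    if 3 != 23 == price:
        return 5
    for val in price:
        j = handle(4 + a)
        if price <= j <= 20:
            continue
    for j in price:
        emit(price)
    for j in price:
        j = 3 > 17
        price = j
    return 3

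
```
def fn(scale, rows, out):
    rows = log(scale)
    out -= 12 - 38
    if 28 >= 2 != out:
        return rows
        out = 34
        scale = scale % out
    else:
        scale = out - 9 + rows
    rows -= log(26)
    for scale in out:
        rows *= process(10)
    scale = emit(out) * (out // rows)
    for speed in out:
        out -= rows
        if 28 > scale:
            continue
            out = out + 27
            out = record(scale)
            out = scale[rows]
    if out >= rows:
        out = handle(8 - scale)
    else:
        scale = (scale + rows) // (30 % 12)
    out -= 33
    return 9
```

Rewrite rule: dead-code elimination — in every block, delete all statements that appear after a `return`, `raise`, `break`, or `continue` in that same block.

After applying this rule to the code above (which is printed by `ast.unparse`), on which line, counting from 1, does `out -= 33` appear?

20

Transformed code:
def fn(scale, rows, out):
    rows = log(scale)
    out -= 12 - 38
    if 28 >= 2 != out:
        return rows
    else:
        scale = out - 9 + rows
    rows -= log(26)
    for scale in out:
        rows *= process(10)
    scale = emit(out) * (out // rows)
    for speed in out:
        out -= rows
        if 28 > scale:
            continue
    if out >= rows:
        out = handle(8 - scale)
    else:
        scale = (scale + rows) // (30 % 12)
    out -= 33
    return 9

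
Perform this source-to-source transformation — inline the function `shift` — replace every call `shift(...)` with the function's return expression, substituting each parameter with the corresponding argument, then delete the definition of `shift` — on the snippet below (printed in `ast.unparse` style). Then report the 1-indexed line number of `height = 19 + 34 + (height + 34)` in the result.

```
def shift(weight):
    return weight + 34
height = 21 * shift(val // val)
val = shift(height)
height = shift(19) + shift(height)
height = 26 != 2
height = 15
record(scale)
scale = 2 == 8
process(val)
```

3

Transformed code:
height = 21 * (val // val + 34)
val = height + 34
height = 19 + 34 + (height + 34)
height = 26 != 2
height = 15
record(scale)
scale = 2 == 8
process(val)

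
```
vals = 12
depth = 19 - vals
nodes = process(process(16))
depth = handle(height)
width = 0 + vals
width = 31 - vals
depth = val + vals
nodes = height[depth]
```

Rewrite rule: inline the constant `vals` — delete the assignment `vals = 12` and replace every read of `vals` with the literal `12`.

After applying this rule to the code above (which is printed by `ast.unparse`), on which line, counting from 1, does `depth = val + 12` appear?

6

Transformed code:
depth = 19 - 12
nodes = process(process(16))
depth = handle(height)
width = 0 + 12
width = 31 - 12
depth = val + 12
nodes = height[depth]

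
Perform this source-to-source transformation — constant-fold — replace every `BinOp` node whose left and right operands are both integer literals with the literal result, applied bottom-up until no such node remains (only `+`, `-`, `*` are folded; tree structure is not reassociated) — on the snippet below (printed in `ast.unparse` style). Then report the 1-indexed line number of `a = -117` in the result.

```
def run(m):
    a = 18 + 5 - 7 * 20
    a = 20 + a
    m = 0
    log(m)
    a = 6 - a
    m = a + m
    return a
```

2

Transformed code:
def run(m):
    a = -117
    a = 20 + a
    m = 0
    log(m)
    a = 6 - a
    m = a + m
    return a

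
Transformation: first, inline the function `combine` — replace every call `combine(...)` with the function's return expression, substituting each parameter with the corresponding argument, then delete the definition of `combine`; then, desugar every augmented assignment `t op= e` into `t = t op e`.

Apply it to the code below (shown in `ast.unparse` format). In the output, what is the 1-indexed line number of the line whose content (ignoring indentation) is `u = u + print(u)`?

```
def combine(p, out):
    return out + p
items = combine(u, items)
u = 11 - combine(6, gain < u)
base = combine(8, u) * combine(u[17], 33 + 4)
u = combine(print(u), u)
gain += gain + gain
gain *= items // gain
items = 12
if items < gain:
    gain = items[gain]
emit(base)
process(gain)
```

4

Transformed code:
items = items + u
u = 11 - ((gain < u) + 6)
base = (u + 8) * (33 + 4 + u[17])
u = u + print(u)
gain = gain + (gain + gain)
gain = gain * (items // gain)
items = 12
if items < gain:
    gain = items[gain]
emit(base)
process(gain)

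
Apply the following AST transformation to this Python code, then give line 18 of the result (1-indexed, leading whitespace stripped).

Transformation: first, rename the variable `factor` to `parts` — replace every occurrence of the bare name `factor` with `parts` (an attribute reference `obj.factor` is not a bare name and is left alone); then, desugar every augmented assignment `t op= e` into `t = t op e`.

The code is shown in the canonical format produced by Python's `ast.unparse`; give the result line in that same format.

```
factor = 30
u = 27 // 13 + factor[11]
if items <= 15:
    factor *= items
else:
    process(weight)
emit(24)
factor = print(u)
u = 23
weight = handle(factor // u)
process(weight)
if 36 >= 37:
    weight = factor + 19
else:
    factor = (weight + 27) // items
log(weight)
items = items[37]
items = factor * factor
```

Transformed code:
parts = 30
u = 27 // 13 + parts[11]
if items <= 15:
    parts = parts * items
else:
    process(weight)
emit(24)
parts = print(u)
u = 23
weight = handle(parts // u)
process(weight)
if 36 >= 37:
    weight = parts + 19
else:
    parts = (weight + 27) // items
log(weight)
items = items[37]
items = parts * parts

items = parts * parts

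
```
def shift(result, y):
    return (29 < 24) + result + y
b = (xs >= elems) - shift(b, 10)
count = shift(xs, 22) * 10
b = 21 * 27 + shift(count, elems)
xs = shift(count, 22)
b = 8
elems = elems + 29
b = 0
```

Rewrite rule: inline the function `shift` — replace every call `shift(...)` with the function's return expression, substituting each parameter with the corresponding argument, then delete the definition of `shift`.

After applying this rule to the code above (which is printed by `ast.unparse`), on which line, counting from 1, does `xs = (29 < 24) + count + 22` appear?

Transformed code:
b = (xs >= elems) - ((29 < 24) + b + 10)
count = ((29 < 24) + xs + 22) * 10
b = 21 * 27 + ((29 < 24) + count + elems)
xs = (29 < 24) + count + 22
b = 8
elems = elems + 29
b = 0

4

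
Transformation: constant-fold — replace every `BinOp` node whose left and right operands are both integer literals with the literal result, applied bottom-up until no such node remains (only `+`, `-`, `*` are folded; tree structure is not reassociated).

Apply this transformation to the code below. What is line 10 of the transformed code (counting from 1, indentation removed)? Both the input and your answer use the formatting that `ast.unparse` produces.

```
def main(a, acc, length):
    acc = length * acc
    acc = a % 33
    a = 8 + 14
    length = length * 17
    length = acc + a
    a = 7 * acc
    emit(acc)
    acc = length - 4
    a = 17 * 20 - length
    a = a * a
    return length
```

a = 340 - length

Transformed code:
def main(a, acc, length):
    acc = length * acc
    acc = a % 33
    a = 22
    length = length * 17
    length = acc + a
    a = 7 * acc
    emit(acc)
    acc = length - 4
    a = 340 - length
    a = a * a
    return length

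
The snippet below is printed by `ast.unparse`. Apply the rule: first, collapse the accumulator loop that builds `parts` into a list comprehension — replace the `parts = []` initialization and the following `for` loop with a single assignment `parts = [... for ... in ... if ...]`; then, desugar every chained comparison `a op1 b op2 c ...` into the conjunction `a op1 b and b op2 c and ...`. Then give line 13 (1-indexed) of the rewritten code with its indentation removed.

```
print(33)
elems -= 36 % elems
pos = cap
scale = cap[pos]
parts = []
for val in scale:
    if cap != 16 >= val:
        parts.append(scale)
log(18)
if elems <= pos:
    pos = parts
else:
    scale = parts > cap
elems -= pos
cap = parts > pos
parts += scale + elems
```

Transformed code:
print(33)
elems -= 36 % elems
pos = cap
scale = cap[pos]
parts = [scale for val in scale if cap != 16 and 16 >= val]
log(18)
if elems <= pos:
    pos = parts
else:
    scale = parts > cap
elems -= pos
cap = parts > pos
parts += scale + elems

parts += scale + elems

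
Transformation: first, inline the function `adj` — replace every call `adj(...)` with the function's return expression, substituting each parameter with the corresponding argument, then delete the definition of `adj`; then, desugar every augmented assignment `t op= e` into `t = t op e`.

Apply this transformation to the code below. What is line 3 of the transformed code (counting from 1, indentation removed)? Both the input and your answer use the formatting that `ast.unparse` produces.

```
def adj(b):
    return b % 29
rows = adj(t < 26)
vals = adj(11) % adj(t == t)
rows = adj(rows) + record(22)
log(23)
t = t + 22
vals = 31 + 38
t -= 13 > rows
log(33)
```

Transformed code:
rows = (t < 26) % 29
vals = 11 % 29 % ((t == t) % 29)
rows = rows % 29 + record(22)
log(23)
t = t + 22
vals = 31 + 38
t = t - (13 > rows)
log(33)

rows = rows % 29 + record(22)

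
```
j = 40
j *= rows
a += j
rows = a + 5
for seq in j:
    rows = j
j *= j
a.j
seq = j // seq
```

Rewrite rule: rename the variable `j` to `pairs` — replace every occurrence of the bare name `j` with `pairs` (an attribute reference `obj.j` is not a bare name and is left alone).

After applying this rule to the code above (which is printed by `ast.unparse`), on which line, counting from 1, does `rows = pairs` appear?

Transformed code:
pairs = 40
pairs *= rows
a += pairs
rows = a + 5
for seq in pairs:
    rows = pairs
pairs *= pairs
a.j
seq = pairs // seq

6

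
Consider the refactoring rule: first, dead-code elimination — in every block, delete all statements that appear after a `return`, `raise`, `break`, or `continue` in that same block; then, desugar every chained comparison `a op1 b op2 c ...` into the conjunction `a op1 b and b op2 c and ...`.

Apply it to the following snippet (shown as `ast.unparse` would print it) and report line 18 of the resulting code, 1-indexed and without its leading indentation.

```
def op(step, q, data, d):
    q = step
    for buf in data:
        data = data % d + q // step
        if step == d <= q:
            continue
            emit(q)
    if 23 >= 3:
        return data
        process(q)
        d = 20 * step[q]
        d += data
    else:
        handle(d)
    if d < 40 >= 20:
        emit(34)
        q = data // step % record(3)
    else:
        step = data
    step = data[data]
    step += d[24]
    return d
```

return d

Transformed code:
def op(step, q, data, d):
    q = step
    for buf in data:
        data = data % d + q // step
        if step == d and d <= q:
            continue
    if 23 >= 3:
        return data
    else:
        handle(d)
    if d < 40 and 40 >= 20:
        emit(34)
        q = data // step % record(3)
    else:
        step = data
    step = data[data]
    step += d[24]
    return d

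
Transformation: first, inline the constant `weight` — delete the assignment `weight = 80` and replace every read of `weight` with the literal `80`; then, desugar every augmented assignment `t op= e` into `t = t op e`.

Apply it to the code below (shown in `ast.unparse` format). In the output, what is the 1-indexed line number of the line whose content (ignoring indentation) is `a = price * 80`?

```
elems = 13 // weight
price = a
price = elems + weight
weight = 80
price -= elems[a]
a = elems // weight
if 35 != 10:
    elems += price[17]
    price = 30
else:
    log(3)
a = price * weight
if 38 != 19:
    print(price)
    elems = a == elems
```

11

Transformed code:
elems = 13 // 80
price = a
price = elems + 80
price = price - elems[a]
a = elems // 80
if 35 != 10:
    elems = elems + price[17]
    price = 30
else:
    log(3)
a = price * 80
if 38 != 19:
    print(price)
    elems = a == elems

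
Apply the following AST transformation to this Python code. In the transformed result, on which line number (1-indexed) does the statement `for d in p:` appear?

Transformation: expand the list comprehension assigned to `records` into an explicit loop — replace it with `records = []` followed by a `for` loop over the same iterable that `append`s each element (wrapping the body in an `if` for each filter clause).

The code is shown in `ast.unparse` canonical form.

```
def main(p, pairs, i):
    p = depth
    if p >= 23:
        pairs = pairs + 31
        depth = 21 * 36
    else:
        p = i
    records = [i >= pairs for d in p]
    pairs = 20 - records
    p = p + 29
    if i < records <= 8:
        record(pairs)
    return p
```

Transformed code:
def main(p, pairs, i):
    p = depth
    if p >= 23:
        pairs = pairs + 31
        depth = 21 * 36
    else:
        p = i
    records = []
    for d in p:
        records.append(i >= pairs)
    pairs = 20 - records
    p = p + 29
    if i < records <= 8:
        record(pairs)
    return p

9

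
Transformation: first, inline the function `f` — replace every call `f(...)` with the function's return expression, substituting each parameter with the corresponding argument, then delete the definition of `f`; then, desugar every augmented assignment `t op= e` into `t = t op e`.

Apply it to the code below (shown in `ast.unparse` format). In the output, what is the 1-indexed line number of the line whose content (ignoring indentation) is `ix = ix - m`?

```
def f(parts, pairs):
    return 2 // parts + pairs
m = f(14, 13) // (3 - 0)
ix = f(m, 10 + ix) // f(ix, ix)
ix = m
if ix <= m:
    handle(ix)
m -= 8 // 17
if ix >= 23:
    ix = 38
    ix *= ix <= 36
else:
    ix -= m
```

11

Transformed code:
m = (2 // 14 + 13) // (3 - 0)
ix = (2 // m + (10 + ix)) // (2 // ix + ix)
ix = m
if ix <= m:
    handle(ix)
m = m - 8 // 17
if ix >= 23:
    ix = 38
    ix = ix * (ix <= 36)
else:
    ix = ix - m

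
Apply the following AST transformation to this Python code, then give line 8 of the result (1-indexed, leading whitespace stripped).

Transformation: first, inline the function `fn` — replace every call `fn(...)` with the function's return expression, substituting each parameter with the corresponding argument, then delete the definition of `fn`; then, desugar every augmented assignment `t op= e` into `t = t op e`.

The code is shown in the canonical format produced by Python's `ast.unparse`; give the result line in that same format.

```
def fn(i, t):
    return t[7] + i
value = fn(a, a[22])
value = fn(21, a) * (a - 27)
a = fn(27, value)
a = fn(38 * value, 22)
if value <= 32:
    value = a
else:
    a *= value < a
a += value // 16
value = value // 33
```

Transformed code:
value = a[22][7] + a
value = (a[7] + 21) * (a - 27)
a = value[7] + 27
a = 22[7] + 38 * value
if value <= 32:
    value = a
else:
    a = a * (value < a)
a = a + value // 16
value = value // 33

a = a * (value < a)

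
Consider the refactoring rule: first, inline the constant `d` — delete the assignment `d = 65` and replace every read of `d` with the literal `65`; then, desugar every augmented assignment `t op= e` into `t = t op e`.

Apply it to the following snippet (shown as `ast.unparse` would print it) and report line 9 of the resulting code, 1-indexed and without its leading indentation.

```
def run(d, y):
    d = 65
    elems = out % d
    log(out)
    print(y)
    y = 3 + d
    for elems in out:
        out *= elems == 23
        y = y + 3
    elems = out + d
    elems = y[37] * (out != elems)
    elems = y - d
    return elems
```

elems = out + 65

Transformed code:
def run(d, y):
    elems = out % 65
    log(out)
    print(y)
    y = 3 + 65
    for elems in out:
        out = out * (elems == 23)
        y = y + 3
    elems = out + 65
    elems = y[37] * (out != elems)
    elems = y - 65
    return elems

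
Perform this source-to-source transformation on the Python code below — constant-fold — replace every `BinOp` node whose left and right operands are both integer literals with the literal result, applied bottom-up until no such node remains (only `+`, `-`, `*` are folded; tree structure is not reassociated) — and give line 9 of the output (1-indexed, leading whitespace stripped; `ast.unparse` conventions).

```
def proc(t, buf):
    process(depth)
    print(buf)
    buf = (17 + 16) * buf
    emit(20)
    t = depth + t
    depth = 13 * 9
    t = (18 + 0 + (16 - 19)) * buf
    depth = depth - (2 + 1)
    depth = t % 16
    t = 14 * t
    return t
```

Transformed code:
def proc(t, buf):
    process(depth)
    print(buf)
    buf = 33 * buf
    emit(20)
    t = depth + t
    depth = 117
    t = 15 * buf
    depth = depth - 3
    depth = t % 16
    t = 14 * t
    return t

depth = depth - 3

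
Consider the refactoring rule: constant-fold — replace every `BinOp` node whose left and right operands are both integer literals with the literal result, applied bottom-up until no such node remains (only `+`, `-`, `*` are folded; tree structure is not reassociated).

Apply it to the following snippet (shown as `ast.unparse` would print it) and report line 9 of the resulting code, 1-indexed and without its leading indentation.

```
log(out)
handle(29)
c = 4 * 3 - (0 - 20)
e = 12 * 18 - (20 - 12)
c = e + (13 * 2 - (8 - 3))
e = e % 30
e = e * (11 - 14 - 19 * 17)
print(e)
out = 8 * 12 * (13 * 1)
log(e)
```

out = 1248

Transformed code:
log(out)
handle(29)
c = 32
e = 208
c = e + 21
e = e % 30
e = e * -326
print(e)
out = 1248
log(e)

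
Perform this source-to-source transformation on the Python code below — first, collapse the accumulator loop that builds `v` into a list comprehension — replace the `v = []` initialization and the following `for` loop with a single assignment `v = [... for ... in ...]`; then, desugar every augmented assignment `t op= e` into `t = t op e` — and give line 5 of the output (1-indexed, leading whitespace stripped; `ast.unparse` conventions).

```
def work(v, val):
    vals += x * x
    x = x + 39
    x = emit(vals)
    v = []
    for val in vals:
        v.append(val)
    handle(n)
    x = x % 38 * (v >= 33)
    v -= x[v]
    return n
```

v = [val for val in vals]

Transformed code:
def work(v, val):
    vals = vals + x * x
    x = x + 39
    x = emit(vals)
    v = [val for val in vals]
    handle(n)
    x = x % 38 * (v >= 33)
    v = v - x[v]
    return n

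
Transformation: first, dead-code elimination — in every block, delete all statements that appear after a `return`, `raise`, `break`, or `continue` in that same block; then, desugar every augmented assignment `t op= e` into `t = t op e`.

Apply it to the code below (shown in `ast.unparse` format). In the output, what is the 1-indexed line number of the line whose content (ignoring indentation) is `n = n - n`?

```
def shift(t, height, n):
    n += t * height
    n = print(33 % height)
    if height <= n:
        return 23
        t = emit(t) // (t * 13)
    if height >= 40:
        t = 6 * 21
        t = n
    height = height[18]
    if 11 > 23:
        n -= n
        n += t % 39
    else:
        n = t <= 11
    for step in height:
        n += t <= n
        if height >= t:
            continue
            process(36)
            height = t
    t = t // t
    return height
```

Transformed code:
def shift(t, height, n):
    n = n + t * height
    n = print(33 % height)
    if height <= n:
        return 23
    if height >= 40:
        t = 6 * 21
        t = n
    height = height[18]
    if 11 > 23:
        n = n - n
        n = n + t % 39
    else:
        n = t <= 11
    for step in height:
        n = n + (t <= n)
        if height >= t:
            continue
    t = t // t
    return height

11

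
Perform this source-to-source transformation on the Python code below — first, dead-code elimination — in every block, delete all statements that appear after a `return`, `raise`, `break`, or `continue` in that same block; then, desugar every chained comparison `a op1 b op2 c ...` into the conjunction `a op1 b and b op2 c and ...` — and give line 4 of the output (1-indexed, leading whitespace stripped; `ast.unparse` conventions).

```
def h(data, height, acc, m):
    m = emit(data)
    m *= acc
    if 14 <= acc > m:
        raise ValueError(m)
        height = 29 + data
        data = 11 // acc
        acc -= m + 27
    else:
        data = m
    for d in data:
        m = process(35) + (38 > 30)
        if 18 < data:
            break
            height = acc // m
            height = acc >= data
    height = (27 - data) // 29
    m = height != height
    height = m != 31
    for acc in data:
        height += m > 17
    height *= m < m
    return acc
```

Transformed code:
def h(data, height, acc, m):
    m = emit(data)
    m *= acc
    if 14 <= acc and acc > m:
        raise ValueError(m)
    else:
        data = m
    for d in data:
        m = process(35) + (38 > 30)
        if 18 < data:
            break
    height = (27 - data) // 29
    m = height != height
    height = m != 31
    for acc in data:
        height += m > 17
    height *= m < m
    return acc

if 14 <= acc and acc > m:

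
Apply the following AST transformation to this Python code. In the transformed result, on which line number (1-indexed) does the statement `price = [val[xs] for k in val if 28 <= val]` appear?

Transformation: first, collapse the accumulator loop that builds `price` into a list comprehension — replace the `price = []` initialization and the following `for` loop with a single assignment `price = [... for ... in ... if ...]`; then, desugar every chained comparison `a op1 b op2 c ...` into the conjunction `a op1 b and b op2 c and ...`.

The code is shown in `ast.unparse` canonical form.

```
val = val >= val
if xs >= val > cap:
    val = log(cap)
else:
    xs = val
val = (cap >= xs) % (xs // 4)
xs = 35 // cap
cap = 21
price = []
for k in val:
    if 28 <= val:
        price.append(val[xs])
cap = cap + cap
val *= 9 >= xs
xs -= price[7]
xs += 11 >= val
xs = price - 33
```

9

Transformed code:
val = val >= val
if xs >= val and val > cap:
    val = log(cap)
else:
    xs = val
val = (cap >= xs) % (xs // 4)
xs = 35 // cap
cap = 21
price = [val[xs] for k in val if 28 <= val]
cap = cap + cap
val *= 9 >= xs
xs -= price[7]
xs += 11 >= val
xs = price - 33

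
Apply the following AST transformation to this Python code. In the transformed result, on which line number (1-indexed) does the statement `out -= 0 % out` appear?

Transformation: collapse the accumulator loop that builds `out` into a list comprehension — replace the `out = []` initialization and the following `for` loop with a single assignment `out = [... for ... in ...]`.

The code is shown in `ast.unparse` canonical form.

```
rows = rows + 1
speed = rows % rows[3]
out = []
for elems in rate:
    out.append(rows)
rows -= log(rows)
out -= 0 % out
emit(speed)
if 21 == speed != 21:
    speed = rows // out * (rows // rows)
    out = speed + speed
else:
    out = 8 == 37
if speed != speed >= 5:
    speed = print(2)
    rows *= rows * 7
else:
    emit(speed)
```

Transformed code:
rows = rows + 1
speed = rows % rows[3]
out = [rows for elems in rate]
rows -= log(rows)
out -= 0 % out
emit(speed)
if 21 == speed != 21:
    speed = rows // out * (rows // rows)
    out = speed + speed
else:
    out = 8 == 37
if speed != speed >= 5:
    speed = print(2)
    rows *= rows * 7
else:
    emit(speed)

5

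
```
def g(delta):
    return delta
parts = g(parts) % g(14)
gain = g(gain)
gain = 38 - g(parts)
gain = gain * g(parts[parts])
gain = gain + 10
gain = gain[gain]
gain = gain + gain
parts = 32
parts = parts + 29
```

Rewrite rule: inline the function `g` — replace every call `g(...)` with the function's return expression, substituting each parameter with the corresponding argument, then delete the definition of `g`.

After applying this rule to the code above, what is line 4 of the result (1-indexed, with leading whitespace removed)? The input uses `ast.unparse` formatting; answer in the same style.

Transformed code:
parts = parts % 14
gain = gain
gain = 38 - parts
gain = gain * parts[parts]
gain = gain + 10
gain = gain[gain]
gain = gain + gain
parts = 32
parts = parts + 29

gain = gain * parts[parts]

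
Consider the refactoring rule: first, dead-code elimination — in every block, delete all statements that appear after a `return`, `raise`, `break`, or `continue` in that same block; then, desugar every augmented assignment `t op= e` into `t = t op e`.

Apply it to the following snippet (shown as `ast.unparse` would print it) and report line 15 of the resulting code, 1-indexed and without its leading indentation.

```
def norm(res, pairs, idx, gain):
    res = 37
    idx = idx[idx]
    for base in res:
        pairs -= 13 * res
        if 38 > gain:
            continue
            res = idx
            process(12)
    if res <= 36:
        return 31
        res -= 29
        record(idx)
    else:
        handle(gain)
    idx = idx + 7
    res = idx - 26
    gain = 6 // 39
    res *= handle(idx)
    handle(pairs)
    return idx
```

res = res * handle(idx)

Transformed code:
def norm(res, pairs, idx, gain):
    res = 37
    idx = idx[idx]
    for base in res:
        pairs = pairs - 13 * res
        if 38 > gain:
            continue
    if res <= 36:
        return 31
    else:
        handle(gain)
    idx = idx + 7
    res = idx - 26
    gain = 6 // 39
    res = res * handle(idx)
    handle(pairs)
    return idx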